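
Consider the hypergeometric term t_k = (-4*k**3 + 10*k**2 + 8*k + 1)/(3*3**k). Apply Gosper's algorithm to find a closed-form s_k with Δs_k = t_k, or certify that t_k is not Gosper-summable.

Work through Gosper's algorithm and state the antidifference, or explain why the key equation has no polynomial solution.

s_k = (2*k**3 - 2*k**2 - 3*k - 2)/3**k

r(k) = (4*k**3 + 2*k**2 - 16*k - 15)/(3*(4*k**3 - 10*k**2 - 8*k - 1)) after simplifying.
Normal form (A,B,C) = (1/3, 1, k**3 - 5*k**2/2 - 2*k - 1/4).
Key eq: (1/3)·f(k+1) = (1)·f(k) + (k**3 - 5*k**2/2 - 2*k - 1/4).
deg f ≤ 3 (via 0,0,3).
Solving with deg f ≤ 3: f(k) = -3*(k - 2)*(2*k**2 + 2*k + 1)/4.
Then R = B(k−1)f/C = -3*(k - 2)*(2*k**2 + 2*k + 1)/((2*k + 1)*(2*k**2 - 6*k - 1)), so s_k = R(k)·t_k = (2*k**3 - 2*k**2 - 3*k - 2)/3**k.
Δs = (-4*k**3 + 10*k**2 + 8*k + 1)/(3*3**k), as required.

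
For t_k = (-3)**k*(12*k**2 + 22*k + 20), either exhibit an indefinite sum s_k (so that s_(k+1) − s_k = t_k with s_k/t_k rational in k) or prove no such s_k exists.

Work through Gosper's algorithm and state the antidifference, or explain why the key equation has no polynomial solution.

Step 1: r(k) = 3*(-6*k**2 - 23*k - 27)/(6*k**2 + 11*k + 10).
Normal form (A,B,C) = (-3, 1, k**2 + 11*k/6 + 5/3).
Key eq: (-3)·f(k+1) = (1)·f(k) + (k**2 + 11*k/6 + 5/3).
From deg A=0, deg B=0, deg C=2: d=2.
Solving with deg f ≤ 2: f(k) = -(3*k**2 + k + 2)/12.
Then R = B(k−1)f/C = -(3*k**2 + k + 2)/(2*(6*k**2 + 11*k + 10)), so s_k = R(k)·t_k = (-3)**k*(-3*k**2 - k - 2).
Δs = (-3)**k*(12*k**2 + 22*k + 20), as required.

s_k = (-3)**k*(-3*k**2 - k - 2)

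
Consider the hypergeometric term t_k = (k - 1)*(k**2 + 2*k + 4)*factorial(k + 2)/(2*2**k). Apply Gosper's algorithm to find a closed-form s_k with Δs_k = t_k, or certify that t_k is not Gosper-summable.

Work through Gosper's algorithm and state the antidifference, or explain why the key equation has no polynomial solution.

s_k = (k**2 - 2*k - 1)*factorial(k + 2)/2**k

r(k) = k*(k + 3)*(2*k + (k + 1)**2 + 6)/(2*(k - 1)*(k**2 + 2*k + 4)) after simplifying.
Take A(k)=k/2 + 3/2, B(k)=1, C(k)=k**3 + k**2 + 2*k - 4.
f must satisfy (k/2 + 3/2)·f(k+1) − (1)·f(k) = k**3 + k**2 + 2*k - 4.
Degrees (1,0,3) ⇒ d ≤ 2.
A polynomial solution: f(k) = 2*(k**2 - 2*k - 1).
Get s_k = R·t_k = (k**2 - 2*k - 1)*factorial(k + 2)/2**k with R(k) = B(k−1)f(k)/C(k) = 2*(k**2 - 2*k - 1)/((k - 1)*(k**2 + 2*k + 4)).
Check: Δs_k = (k - 1)*(k**2 + 2*k + 4)*factorial(k + 2)/(2*2**k). ✓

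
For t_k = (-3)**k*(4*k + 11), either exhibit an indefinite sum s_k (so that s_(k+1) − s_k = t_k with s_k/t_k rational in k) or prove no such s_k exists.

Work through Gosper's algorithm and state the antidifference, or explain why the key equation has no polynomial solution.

The ratio is 3*(-4*k - 15)/(4*k + 11).
Take A(k)=-3, B(k)=1, C(k)=k + 11/4.
f must satisfy (-3)·f(k+1) − (1)·f(k) = k + 11/4.
d = 1 from the (0,0,1) case.
Solving with deg f ≤ 1: f(k) = -(k + 2)/4.
R(k) = B(k−1)·f(k)/C(k) = -(k + 2)/(4*k + 11); s_k = R·t_k = (-3)**k*(-k - 2).
s_(k+1) − s_k = (-3)**k*(4*k + 11) = t_k.

s_k = (-3)**k*(-k - 2)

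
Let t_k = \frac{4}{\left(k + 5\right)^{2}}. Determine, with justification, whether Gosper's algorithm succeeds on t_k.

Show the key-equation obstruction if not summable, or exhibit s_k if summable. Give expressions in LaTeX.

No — key equation has no polynomial f.

r(k) = (k + 5)**2/(k + 6)**2 after simplifying.
So A=k**2 + 10*k + 25 and B=k**2 + 12*k + 36, with C=1.
Solve (k**2 + 10*k + 25)·f(k+1) − (k**2 + 10*k + 25)·f(k) = 1.
d = 0 from the (2,2,0) case.
Generic f = c0 gives residual -1; -1 = 0 cannot hold, so t_k is not Gosper-summable.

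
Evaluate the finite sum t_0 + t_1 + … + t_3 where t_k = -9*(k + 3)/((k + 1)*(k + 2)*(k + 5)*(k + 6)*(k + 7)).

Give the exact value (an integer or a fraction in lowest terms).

Σ = -7/75

The ratio is (k + 1)*(k + 4)*(k + 5)/((k + 3)**2*(k + 8)).
Normal form (A,B,C) = (k + 1, k + 8, k**3 + 10*k**2 + 33*k + 36).
Key eq: (k + 1)·f(k+1) = (k + 7)·f(k) + (k**3 + 10*k**2 + 33*k + 36).
Bound: deg f ≤ 6.
Solve for f: f(k) = k*(k + 2)*(k + 3)*(k + 4)*(k**2 + 12*k + 41)/90 (degree 6 ≤ 6).
So s_k = (B(k−1)f/C)·t_k = (k*(k + 2)*(k + 7)*(k**2 + 12*k + 41)/(90*(k + 3)))·t_k = k*(-k**2 - 12*k - 41)/(10*(k**3 + 12*k**2 + 41*k + 30)).
s_(k+1) − s_k = 9*(-k - 3)/(k**5 + 21*k**4 + 163*k**3 + 567*k**2 + 844*k + 420) = t_k.
Telescoping: Σ = s_(4) − s_(0) = -7/75 − (0) = -7/75.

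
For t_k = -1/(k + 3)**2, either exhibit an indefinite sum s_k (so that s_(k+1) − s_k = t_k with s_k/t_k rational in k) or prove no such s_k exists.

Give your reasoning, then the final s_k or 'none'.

Compute t_(k+1)/t_k: get (k + 3)**2/(k + 4)**2.
Factor: A=k**2 + 6*k + 9; B=k**2 + 8*k + 16; C=1.
Need (k**2 + 6*k + 9)·f(k+1) − (k**2 + 6*k + 9)·f(k) = 1.
Degrees (2,2,0) ⇒ d ≤ 0.
Generic f = c0 gives residual -1; -1 = 0 cannot hold, so t_k is not Gosper-summable.

no hypergeometric antidifference exists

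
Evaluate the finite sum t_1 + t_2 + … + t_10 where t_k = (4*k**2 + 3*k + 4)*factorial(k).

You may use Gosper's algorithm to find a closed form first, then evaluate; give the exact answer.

The ratio is (k + 1)*(3*k + 4*(k + 1)**2 + 7)/(4*k**2 + 3*k + 4).
So A=k + 1 and B=1, with C=k**2 + 3*k/4 + 1.
Set up (k + 1)·f(k+1) − (1)·f(k) − (k**2 + 3*k/4 + 1) = 0.
From deg A=1, deg B=0, deg C=2: d=1.
Match coefficients ⇒ f(k) = (4*k - 1)/4.
R(k) = B(k−1)·f(k)/C(k) = (4*k - 1)/(4*k**2 + 3*k + 4); s_k = R·t_k = (4*k - 1)*factorial(k).
Check: Δs_k = (4*k**2 + 3*k + 4)*factorial(k). ✓
Σ_(k=1)^(10) t_k = s_(11) − s_(1) = 1716422400 − (3) = 1716422397.

Σ = 1716422397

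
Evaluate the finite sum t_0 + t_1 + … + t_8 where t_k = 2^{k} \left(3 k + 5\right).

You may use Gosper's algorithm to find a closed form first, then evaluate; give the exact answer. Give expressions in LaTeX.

Σ = 13313

t_(k+1)/t_k = 2*(3*k + 8)/(3*k + 5).
Gosper form: A/B · C(k+1)/C(k) with A=2, B=1, C=k + 5/3.
Set up (2)·f(k+1) − (1)·f(k) − (k + 5/3) = 0.
deg f ≤ 1 (via 0,0,1).
A polynomial solution: f(k) = (3*k - 1)/3.
Get s_k = R·t_k = 2**k*(3*k - 1) with R(k) = B(k−1)f(k)/C(k) = (3*k - 1)/(3*k + 5).
Verify: 2**k*(3*k + 5) matches t_k.
Sum = s_(9) − s_(0); s_(9) = 13312, s_(0) = -1 ⇒ 13313.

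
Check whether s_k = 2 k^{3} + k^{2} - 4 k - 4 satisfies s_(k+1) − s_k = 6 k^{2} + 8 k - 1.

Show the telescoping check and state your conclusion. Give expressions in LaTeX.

Valid: the claim telescopes to t_k.

s_(k+1) = 2*k**3 + 7*k**2 + 4*k - 5
s_(k+1) − s_k = 6*k**2 + 8*k - 1
(s_(k+1) − s_k) − t_k = 0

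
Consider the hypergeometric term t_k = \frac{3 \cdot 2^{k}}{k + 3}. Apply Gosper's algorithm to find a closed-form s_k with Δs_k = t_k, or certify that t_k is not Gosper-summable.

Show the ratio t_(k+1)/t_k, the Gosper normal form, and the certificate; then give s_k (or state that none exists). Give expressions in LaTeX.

t_(k+1)/t_k = 2*(k + 3)/(k + 4).
Take A(k)=2*k + 6, B(k)=k + 4, C(k)=1.
Key eq: (2*k + 6)·f(k+1) = (k + 3)·f(k) + (1).
From deg A=1, deg B=1, deg C=0: d=-1.
d = -1 < 0 ⇒ no nonzero polynomial f; not summable.

none — t_k is not Gosper-summable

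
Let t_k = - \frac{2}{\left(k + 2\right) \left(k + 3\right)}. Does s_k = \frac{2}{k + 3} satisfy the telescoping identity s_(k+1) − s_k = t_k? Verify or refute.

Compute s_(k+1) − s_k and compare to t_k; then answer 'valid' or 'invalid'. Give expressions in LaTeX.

s_(k+1) = 2/(k + 4)
s_(k+1) − s_k = -2/((k + 3)*(k + 4))
(s_(k+1) − s_k) − t_k = 4/(k**3 + 9*k**2 + 26*k + 24)

Invalid: residual \frac{4}{k^{3} + 9 k^{2} + 26 k + 24} ≠ 0.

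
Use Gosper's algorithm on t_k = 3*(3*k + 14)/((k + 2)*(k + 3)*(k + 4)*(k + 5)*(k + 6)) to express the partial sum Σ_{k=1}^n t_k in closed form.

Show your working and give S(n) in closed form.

t_(k+1)/t_k = (k + 2)*(3*k + 17)/((k + 7)*(3*k + 14)).
So A=k + 2 and B=k + 7, with C=k + 14/3.
Set up (k + 2)·f(k+1) − (k + 6)·f(k) − (k + 14/3) = 0.
deg f ≤ 4 (via 1,1,1).
Solving with deg f ≤ 4: f(k) = k*(k + 4)*(k**2 + 10*k + 31)/90.
So s_k = (B(k−1)f/C)·t_k = (k*(k + 4)*(k + 6)*(k**2 + 10*k + 31)/(30*(3*k + 14)))·t_k = k*(k**2 + 10*k + 31)/(10*(k**3 + 10*k**2 + 31*k + 30)).
Verify: 3*(3*k + 14)/(k**5 + 20*k**4 + 155*k**3 + 580*k**2 + 1044*k + 720) matches t_k.
s_(n+1) = (n**3 + 13*n**2 + 54*n + 42)/(10*(n**3 + 13*n**2 + 54*n + 72)) and s_(1) = 7/120, so S(n) = n*(n**2 + 13*n + 54)/(24*(n**3 + 13*n**2 + 54*n + 72)).

S(n) = n*(n**2 + 13*n + 54)/(24*(n**3 + 13*n**2 + 54*n + 72))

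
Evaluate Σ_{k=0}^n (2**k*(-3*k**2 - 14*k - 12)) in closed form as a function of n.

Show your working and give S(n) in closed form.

The ratio is 2*(3*k**2 + 20*k + 29)/(3*k**2 + 14*k + 12).
Factor: A=2; B=1; C=k**2 + 14*k/3 + 4.
Key eq: (2)·f(k+1) = (1)·f(k) + (k**2 + 14*k/3 + 4).
deg f ≤ 2 (via 0,0,2).
Solving with deg f ≤ 2: f(k) = (3*k**2 + 2*k + 2)/3.
R(k) = B(k−1)·f(k)/C(k) = (3*k**2 + 2*k + 2)/(3*k**2 + 14*k + 12); s_k = R·t_k = 2**k*(-3*k**2 - 2*k - 2).
Verify: 2**k*(-3*k**2 - 14*k - 12) matches t_k.
Telescope: S(n) = s_(n+1) − s_(0) = 2**(n + 1)*(-3*n**2 - 8*n - 7) − (-2) = -6*2**n*n**2 - 16*2**n*n - 14*2**n + 2.

S(n) = -6*2**n*n**2 - 16*2**n*n - 14*2**n + 2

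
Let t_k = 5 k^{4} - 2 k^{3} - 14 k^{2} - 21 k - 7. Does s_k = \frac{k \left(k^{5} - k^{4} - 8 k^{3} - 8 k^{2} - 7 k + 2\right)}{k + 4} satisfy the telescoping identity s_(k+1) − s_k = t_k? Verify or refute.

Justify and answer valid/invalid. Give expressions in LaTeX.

s_(k+1) = (k**6 + 5*k**5 + 2*k**4 - 30*k**3 - 74*k**2 - 67*k - 21)/(k + 5)
s_(k+1) − s_k = (5*k**6 + 35*k**5 + 26*k**4 - 147*k**3 - 330*k**2 - 299*k - 84)/(k**2 + 9*k + 20)
(s_(k+1) − s_k) − t_k = 2*(-4*k**5 - 21*k**4 + 20*k**3 + 73*k**2 + 92*k + 28)/(k**2 + 9*k + 20)

Invalid: residual \frac{2 \left(- 4 k^{5} - 21 k^{4} + 20 k^{3} + 73 k^{2} + 92 k + 28\right)}{k^{2} + 9 k + 20} ≠ 0.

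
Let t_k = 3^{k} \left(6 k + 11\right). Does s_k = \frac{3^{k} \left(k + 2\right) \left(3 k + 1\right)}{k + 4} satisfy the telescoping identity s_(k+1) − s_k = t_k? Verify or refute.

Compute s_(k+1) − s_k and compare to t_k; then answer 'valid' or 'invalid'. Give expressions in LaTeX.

Invalid: residual \frac{3^{k} \left(- 12 k^{2} - 64 k - 86\right)}{k^{2} + 9 k + 20} ≠ 0.

s_(k+1) = 3**(k + 1)*(k + 3)*(3*k + 4)/(k + 5)
s_(k+1) − s_k = 3**k*(6*k**3 + 53*k**2 + 155*k + 134)/(k**2 + 9*k + 20)
(s_(k+1) − s_k) − t_k = 3**k*(-12*k**2 - 64*k - 86)/(k**2 + 9*k + 20)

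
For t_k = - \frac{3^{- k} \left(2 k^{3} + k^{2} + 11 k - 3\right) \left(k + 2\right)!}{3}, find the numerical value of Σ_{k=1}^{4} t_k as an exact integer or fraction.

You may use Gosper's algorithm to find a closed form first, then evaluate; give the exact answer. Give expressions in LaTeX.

Σ = -19654/27

Compute t_(k+1)/t_k: get (k + 3)*(11*k + 2*(k + 1)**3 + (k + 1)**2 + 8)/(3*(2*k**3 + k**2 + 11*k - 3)).
Gosper form: A/B · C(k+1)/C(k) with A=k/3 + 1, B=1, C=k**3 + k**2/2 + 11*k/2 - 3/2.
Solve (k/3 + 1)·f(k+1) − (1)·f(k) = k**3 + k**2/2 + 11*k/2 - 3/2.
deg f ≤ 2 (via 1,0,3).
A polynomial solution: f(k) = 3*k*(2*k - 3)/2.
Then R = B(k−1)f/C = 3*k*(2*k - 3)/(2*k**3 + k**2 + 11*k - 3), so s_k = R(k)·t_k = -k*(2*k - 3)*factorial(k + 2)/3**k.
Check: Δs_k = -(2*k**3 + k**2 + 11*k - 3)*factorial(k + 2)/(3*3**k). ✓
Sum = s_(5) − s_(1); s_(5) = -19600/27, s_(1) = 2 ⇒ -19654/27.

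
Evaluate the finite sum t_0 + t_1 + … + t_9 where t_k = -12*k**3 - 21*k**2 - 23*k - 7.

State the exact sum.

Ratio r(k) = (12*k**3 + 57*k**2 + 101*k + 63)/(12*k**3 + 21*k**2 + 23*k + 7).
Factor: A=1; B=1; C=k**3 + 7*k**2/4 + 23*k/12 + 7/12.
Solve (1)·f(k+1) − (1)·f(k) = k**3 + 7*k**2/4 + 23*k/12 + 7/12.
Degrees (0,0,3) ⇒ d ≤ 4.
A polynomial solution: f(k) = k*(3*k**3 + k**2 + 4*k - 1)/12.
Then R = B(k−1)f/C = k*(3*k**3 + k**2 + 4*k - 1)/(12*k**3 + 21*k**2 + 23*k + 7), so s_k = R(k)·t_k = k*(-3*k**3 - k**2 - 4*k + 1).
s_(k+1) − s_k = -12*k**3 - 21*k**2 - 23*k - 7 = t_k.
Σ_(k=0)^(9) t_k = s_(10) − s_(0) = -31390 − (0) = -31390.

Σ = -31390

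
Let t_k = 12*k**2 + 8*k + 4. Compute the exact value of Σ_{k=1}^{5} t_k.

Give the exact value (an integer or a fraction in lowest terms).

Σ = 800

Step 1: r(k) = (3*k**2 + 8*k + 6)/(3*k**2 + 2*k + 1).
Take A(k)=1, B(k)=1, C(k)=k**2 + 2*k/3 + 1/3.
Need (1)·f(k+1) − (1)·f(k) = k**2 + 2*k/3 + 1/3.
d = 3 from the (0,0,2) case.
A polynomial solution: f(k) = k*(2*k**2 - k + 1)/6.
Get s_k = R·t_k = 2*k*(2*k**2 - k + 1) with R(k) = B(k−1)f(k)/C(k) = k*(2*k**2 - k + 1)/(2*(3*k**2 + 2*k + 1)).
Check: Δs_k = 12*k**2 + 8*k + 4. ✓
Σ_(k=1)^(5) t_k = s_(6) − s_(1) = 804 − (4) = 800.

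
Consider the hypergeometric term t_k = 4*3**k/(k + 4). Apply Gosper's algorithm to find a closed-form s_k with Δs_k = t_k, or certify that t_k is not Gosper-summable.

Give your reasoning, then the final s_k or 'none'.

The ratio is 3*(k + 4)/(k + 5).
Normal form (A,B,C) = (3*k + 12, k + 5, 1).
f must satisfy (3*k + 12)·f(k+1) − (k + 4)·f(k) = 1.
From deg A=1, deg B=1, deg C=0: d=-1.
deg f ≤ -1 is impossible — no certificate.

none — t_k is not Gosper-summable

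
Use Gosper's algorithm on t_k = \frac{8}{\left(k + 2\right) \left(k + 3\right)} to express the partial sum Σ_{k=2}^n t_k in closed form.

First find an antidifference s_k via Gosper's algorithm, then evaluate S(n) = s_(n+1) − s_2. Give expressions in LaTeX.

S(n) = \frac{2 \left(n - 1\right)}{n + 3}

r(k) = (k + 2)/(k + 4) after simplifying.
Take A(k)=k + 2, B(k)=k + 4, C(k)=1.
Solve (k + 2)·f(k+1) − (k + 3)·f(k) = 1.
deg f ≤ 1 (via 1,1,0).
Solving with deg f ≤ 1: f(k) = k/2.
Get s_k = R·t_k = 4*k/(k + 2) with R(k) = B(k−1)f(k)/C(k) = k*(k + 3)/2.
s_(k+1) − s_k = 8/(k**2 + 5*k + 6) = t_k.
Evaluate: s_(n+1) = 4*(n + 1)/(n + 3); subtract s_(2) = 2 ⇒ S(n) = 2*(n - 1)/(n + 3).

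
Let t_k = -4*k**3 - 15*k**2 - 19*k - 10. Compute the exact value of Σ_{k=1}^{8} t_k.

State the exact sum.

Step 1: r(k) = (4*k**3 + 27*k**2 + 61*k + 48)/(4*k**3 + 15*k**2 + 19*k + 10).
A = 1, B = 1, C = k**3 + 15*k**2/4 + 19*k/4 + 5/2.
Key eq: (1)·f(k+1) = (1)·f(k) + (k**3 + 15*k**2/4 + 19*k/4 + 5/2).
deg f ≤ 4 (via 0,0,3).
Solving with deg f ≤ 4: f(k) = k*(k**3 + 3*k**2 + 3*k + 3)/4.
Get s_k = R·t_k = k*(-k**3 - 3*k**2 - 3*k - 3) with R(k) = B(k−1)f(k)/C(k) = k*(k**3 + 3*k**2 + 3*k + 3)/((k + 2)*(4*k**2 + 7*k + 5)).
s_(k+1) − s_k = -4*k**3 - 15*k**2 - 19*k - 10 = t_k.
Sum = s_(9) − s_(1); s_(9) = -9018, s_(1) = -10 ⇒ -9008.

Σ = -9008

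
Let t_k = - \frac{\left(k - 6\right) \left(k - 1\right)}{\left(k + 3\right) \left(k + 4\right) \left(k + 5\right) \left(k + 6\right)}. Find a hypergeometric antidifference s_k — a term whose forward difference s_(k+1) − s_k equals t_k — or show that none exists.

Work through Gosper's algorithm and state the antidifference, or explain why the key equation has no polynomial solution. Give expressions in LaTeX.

Ratio r(k) = k*(k - 5)*(k + 3)/((k - 6)*(k - 1)*(k + 7)).
Factor: A=k + 3; B=k + 7; C=k**2 - 7*k + 6.
Set up (k + 3)·f(k+1) − (k + 6)·f(k) − (k**2 - 7*k + 6) = 0.
deg f ≤ 3 (via 1,1,2).
Match coefficients ⇒ f(k) = k*(k**2 - 8*k + 47)/20.
So s_k = (B(k−1)f/C)·t_k = (k*(k + 6)*(k**2 - 8*k + 47)/(20*(k - 6)*(k - 1)))·t_k = k*(-k**2 + 8*k - 47)/(20*(k**3 + 12*k**2 + 47*k + 60)).
Δs = (-k**2 + 7*k - 6)/(k**4 + 18*k**3 + 119*k**2 + 342*k + 360), as required.

s_k = \frac{k \left(- k^{2} + 8 k - 47\right)}{20 \left(k^{3} + 12 k^{2} + 47 k + 60\right)}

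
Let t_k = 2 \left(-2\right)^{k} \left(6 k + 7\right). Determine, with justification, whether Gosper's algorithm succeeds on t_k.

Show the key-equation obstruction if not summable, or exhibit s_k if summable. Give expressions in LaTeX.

Yes. s_k = \left(-2\right)^{k + 1} \left(2 k + 1\right).

Ratio r(k) = 2*(-6*k - 13)/(6*k + 7).
Factor: A=-2; B=1; C=k + 7/6.
f must satisfy (-2)·f(k+1) − (1)·f(k) = k + 7/6.
Degrees (0,0,1) ⇒ d ≤ 1.
Solving with deg f ≤ 1: f(k) = -(2*k + 1)/6.
Get s_k = R·t_k = (-2)**(k + 1)*(2*k + 1) with R(k) = B(k−1)f(k)/C(k) = -(2*k + 1)/(6*k + 7).
s_(k+1) − s_k = 2*(-2)**k*(6*k + 7) = t_k.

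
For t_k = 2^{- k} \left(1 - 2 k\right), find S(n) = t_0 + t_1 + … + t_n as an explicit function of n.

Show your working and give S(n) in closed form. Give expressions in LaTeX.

S(n) = 2^{- n} \left(- 2^{n + 1} + 2 n + 3\right)

t_(k+1)/t_k = (2*k + 1)/(2*(2*k - 1)).
A = 1/2, B = 1, C = k - 1/2.
Need (1/2)·f(k+1) − (1)·f(k) = k - 1/2.
deg f ≤ 1 (via 0,0,1).
Solving with deg f ≤ 1: f(k) = -2*k - 1.
Certificate R = B(k−1)f/C = -2*(2*k + 1)/(2*k - 1) gives s_k = 2*(2*k + 1)/2**k.
s_(k+1) − s_k = (1 - 2*k)/2**k = t_k.
s_(n+1) = (2*n + 3)/2**n and s_(0) = 2, so S(n) = (-2**(n + 1) + 2*n + 3)/2**n.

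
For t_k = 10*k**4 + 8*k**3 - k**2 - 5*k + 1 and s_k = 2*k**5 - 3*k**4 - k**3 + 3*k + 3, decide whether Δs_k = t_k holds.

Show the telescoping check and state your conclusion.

Valid: the claim telescopes to t_k.

s_(k+1) = 3*k + 2*(k + 1)**5 - 3*(k + 1)**4 - (k + 1)**3 + 6
s_(k+1) − s_k = 10*k**4 + 8*k**3 - k**2 - 5*k + 1
(s_(k+1) − s_k) − t_k = 0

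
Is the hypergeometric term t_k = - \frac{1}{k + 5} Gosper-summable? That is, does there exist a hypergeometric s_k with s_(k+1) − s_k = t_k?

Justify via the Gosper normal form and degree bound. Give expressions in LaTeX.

No — key equation has no polynomial f.

t_(k+1)/t_k = (k + 5)/(k + 6).
Gosper form: A/B · C(k+1)/C(k) with A=k + 5, B=k + 6, C=1.
f must satisfy (k + 5)·f(k+1) − (k + 5)·f(k) = 1.
d = 0 from the (1,1,0) case.
f = c0 ⇒ A·f(k+1) − B(k−1)·f(k) − C = -1. The system {-1 = 0} is inconsistent; no antidifference.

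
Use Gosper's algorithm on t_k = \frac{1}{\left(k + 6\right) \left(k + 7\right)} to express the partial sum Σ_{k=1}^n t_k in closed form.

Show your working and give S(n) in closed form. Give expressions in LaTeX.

S(n) = \frac{n}{7 \left(n + 7\right)}

r(k) = (k + 6)/(k + 8) after simplifying.
Factor: A=k + 6; B=k + 8; C=1.
Set up (k + 6)·f(k+1) − (k + 7)·f(k) − (1) = 0.
Degrees (1,1,0) ⇒ d ≤ 1.
A polynomial solution: f(k) = k/6.
Then R = B(k−1)f/C = k*(k + 7)/6, so s_k = R(k)·t_k = k/(6*(k + 6)).
Δs = 1/(k**2 + 13*k + 42), as required.
s_(n+1) = (n + 1)/(6*(n + 7)) and s_(1) = 1/42, so S(n) = n/(7*(n + 7)).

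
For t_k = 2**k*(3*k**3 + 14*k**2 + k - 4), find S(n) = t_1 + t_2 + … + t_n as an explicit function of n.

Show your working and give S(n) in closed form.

S(n) = 6*2**n*n**3 + 10*2**n*n**2 - 4*2**n + 4

Ratio r(k) = 2*(3*k**3 + 23*k**2 + 38*k + 14)/(3*k**3 + 14*k**2 + k - 4).
A = 2, B = 1, C = k**3 + 14*k**2/3 + k/3 - 4/3.
Need (2)·f(k+1) − (1)·f(k) = k**3 + 14*k**2/3 + k/3 - 4/3.
From deg A=0, deg B=0, deg C=3: d=3.
Solving with deg f ≤ 3: f(k) = k*(3*k**2 - 4*k - 1)/3.
So s_k = (B(k−1)f/C)·t_k = (k*(3*k**2 - 4*k - 1)/(3*k**3 + 14*k**2 + k - 4))·t_k = 2**k*k*(3*k**2 - 4*k - 1).
s_(k+1) − s_k = 2**k*(3*k**3 + 14*k**2 + k - 4) = t_k.
Σ_(k=1)^n t_k = s_(n+1) − s_(1) = (2**(n + 1)*(3*n**3 + 5*n**2 - 2)) − (-4), i.e. 6*2**n*n**3 + 10*2**n*n**2 - 4*2**n + 4.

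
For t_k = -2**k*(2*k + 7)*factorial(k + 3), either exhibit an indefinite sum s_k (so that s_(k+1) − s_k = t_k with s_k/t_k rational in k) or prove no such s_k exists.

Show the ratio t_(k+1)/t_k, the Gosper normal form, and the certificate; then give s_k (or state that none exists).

s_k = -2**k*factorial(k + 3)

Step 1: r(k) = 2*(k + 4)*(2*k + 9)/(2*k + 7).
A = 2*k + 8, B = 1, C = k + 7/2.
Need (2*k + 8)·f(k+1) − (1)·f(k) = k + 7/2.
d = 0 from the (1,0,1) case.
Solve for f: f(k) = 1/2 (degree 0 ≤ 0).
Certificate R = B(k−1)f/C = 1/(2*k + 7) gives s_k = -2**k*factorial(k + 3).
Δs = -2**k*(2*k + 7)*factorial(k + 3), as required.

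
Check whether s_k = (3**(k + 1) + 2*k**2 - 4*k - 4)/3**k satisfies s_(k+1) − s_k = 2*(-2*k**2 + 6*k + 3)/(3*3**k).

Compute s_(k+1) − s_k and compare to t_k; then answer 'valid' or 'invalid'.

s_(k+1) = (9*3**k + 2*k**2 - 6)/(3*3**k)
s_(k+1) − s_k = 2*(-2*k**2 + 6*k + 3)/(3*3**k)
(s_(k+1) − s_k) − t_k = 0

valid; difference matches t_k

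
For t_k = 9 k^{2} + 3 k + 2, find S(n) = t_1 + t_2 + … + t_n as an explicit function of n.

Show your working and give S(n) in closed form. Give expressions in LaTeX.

Ratio r(k) = (9*k**2 + 21*k + 14)/(9*k**2 + 3*k + 2).
So A=1 and B=1, with C=k**2 + k/3 + 2/9.
Need (1)·f(k+1) − (1)·f(k) = k**2 + k/3 + 2/9.
Degrees (0,0,2) ⇒ d ≤ 3.
Solving with deg f ≤ 3: f(k) = k*(3*k**2 - 3*k + 2)/9.
R(k) = B(k−1)·f(k)/C(k) = k*(3*k**2 - 3*k + 2)/(9*k**2 + 3*k + 2); s_k = R·t_k = k*(3*k**2 - 3*k + 2).
Δs = 9*k**2 + 3*k + 2, as required.
Evaluate: s_(n+1) = 3*n**3 + 6*n**2 + 5*n + 2; subtract s_(1) = 2 ⇒ S(n) = n*(3*n**2 + 6*n + 5).

S(n) = n \left(3 n^{2} + 6 n + 5\right)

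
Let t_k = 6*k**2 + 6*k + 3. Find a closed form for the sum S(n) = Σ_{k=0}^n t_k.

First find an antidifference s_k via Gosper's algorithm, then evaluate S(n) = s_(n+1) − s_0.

S(n) = 2*n**3 + 6*n**2 + 7*n + 3

The ratio is (2*k**2 + 6*k + 5)/(2*k**2 + 2*k + 1).
Normal form (A,B,C) = (1, 1, k**2 + k + 1/2).
Set up (1)·f(k+1) − (1)·f(k) − (k**2 + k + 1/2) = 0.
Bound: deg f ≤ 3.
Solve for f: f(k) = k*(2*k**2 + 1)/6 (degree 3 ≤ 3).
So s_k = (B(k−1)f/C)·t_k = (k*(2*k**2 + 1)/(3*(2*k**2 + 2*k + 1)))·t_k = 2*k**3 + k.
Δs = 6*k**2 + 6*k + 3, as required.
s_(n+1) = 2*n**3 + 6*n**2 + 7*n + 3 and s_(0) = 0, so S(n) = 2*n**3 + 6*n**2 + 7*n + 3.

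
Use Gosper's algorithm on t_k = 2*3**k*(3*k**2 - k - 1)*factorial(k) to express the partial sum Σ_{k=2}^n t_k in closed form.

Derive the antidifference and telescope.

S(n) = 6*3**n*(n - 1)*factorial(n + 1)

Step 1: r(k) = 3*(k + 1)*(k - 3*(k + 1)**2 + 2)/(-3*k**2 + k + 1).
Normal form (A,B,C) = (3*k + 3, 1, k**2 - k/3 - 1/3).
Key eq: (3*k + 3)·f(k+1) = (1)·f(k) + (k**2 - k/3 - 1/3).
Degrees (1,0,2) ⇒ d ≤ 1.
A polynomial solution: f(k) = (k - 2)/3.
Certificate R = B(k−1)f/C = (k - 2)/(3*k**2 - k - 1) gives s_k = 2*3**k*(k - 2)*factorial(k).
s_(k+1) − s_k = 2*3**k*(3*k**2 - k - 1)*factorial(k) = t_k.
Telescope: S(n) = s_(n+1) − s_(2) = 6*3**n*(n - 1)*factorial(n + 1) − (0) = 6*3**n*(n - 1)*factorial(n + 1).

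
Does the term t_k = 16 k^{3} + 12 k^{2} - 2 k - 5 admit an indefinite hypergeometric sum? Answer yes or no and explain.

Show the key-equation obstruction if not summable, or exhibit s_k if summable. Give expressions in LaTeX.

Ratio r(k) = (16*k**3 + 60*k**2 + 70*k + 21)/(16*k**3 + 12*k**2 - 2*k - 5).
Gosper form: A/B · C(k+1)/C(k) with A=1, B=1, C=k**3 + 3*k**2/4 - k/8 - 5/16.
f must satisfy (1)·f(k+1) − (1)·f(k) = k**3 + 3*k**2/4 - k/8 - 5/16.
From deg A=0, deg B=0, deg C=3: d=4.
A polynomial solution: f(k) = k*(4*k**3 - 4*k**2 - 3*k - 2)/16.
R(k) = B(k−1)·f(k)/C(k) = k*(4*k**3 - 4*k**2 - 3*k - 2)/(16*k**3 + 12*k**2 - 2*k - 5); s_k = R·t_k = k*(4*k**3 - 4*k**2 - 3*k - 2).
Check: Δs_k = 16*k**3 + 12*k**2 - 2*k - 5. ✓

Yes. s_k = k \left(4 k^{3} - 4 k^{2} - 3 k - 2\right).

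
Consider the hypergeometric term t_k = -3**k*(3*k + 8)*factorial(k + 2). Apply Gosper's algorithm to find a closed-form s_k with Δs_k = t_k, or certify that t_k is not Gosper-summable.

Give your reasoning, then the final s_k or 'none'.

s_k = -3**k*factorial(k + 2)

t_(k+1)/t_k = 3*(k + 3)*(3*k + 11)/(3*k + 8).
Gosper form: A/B · C(k+1)/C(k) with A=3*k + 9, B=1, C=k + 8/3.
f must satisfy (3*k + 9)·f(k+1) − (1)·f(k) = k + 8/3.
Degrees (1,0,1) ⇒ d ≤ 0.
A polynomial solution: f(k) = 1/3.
R(k) = B(k−1)·f(k)/C(k) = 1/(3*k + 8); s_k = R·t_k = -3**k*factorial(k + 2).
Verify: -3**k*(3*k + 8)*factorial(k + 2) matches t_k.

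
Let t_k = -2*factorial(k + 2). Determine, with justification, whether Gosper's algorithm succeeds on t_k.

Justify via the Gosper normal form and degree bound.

Ratio r(k) = k + 3.
Normal form (A,B,C) = (k + 3, 1, 1).
f must satisfy (k + 3)·f(k+1) − (1)·f(k) = 1.
d = -1 from the (1,0,0) case.
Negative degree bound (-1): no f exists, t_k not Gosper-summable.

No — t_k has no hypergeometric antidifference.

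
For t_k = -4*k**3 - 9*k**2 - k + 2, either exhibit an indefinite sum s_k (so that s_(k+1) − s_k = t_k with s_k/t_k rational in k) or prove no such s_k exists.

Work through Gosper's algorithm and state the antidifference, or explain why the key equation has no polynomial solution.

r(k) = (4*k**3 + 21*k**2 + 31*k + 12)/(4*k**3 + 9*k**2 + k - 2) after simplifying.
Normal form (A,B,C) = (1, 1, k**3 + 9*k**2/4 + k/4 - 1/2).
Need (1)·f(k+1) − (1)·f(k) = k**3 + 9*k**2/4 + k/4 - 1/2.
Bound: deg f ≤ 4.
Solve for f: f(k) = k*(k**3 + k**2 - 3*k - 1)/4 (degree 4 ≤ 4).
Certificate R = B(k−1)f/C = k*(k**3 + k**2 - 3*k - 1)/((k + 2)*(4*k**2 + k - 1)) gives s_k = k*(-k**3 - k**2 + 3*k + 1).
Δs = -4*k**3 - 9*k**2 - k + 2, as required.

s_k = k*(-k**3 - k**2 + 3*k + 1)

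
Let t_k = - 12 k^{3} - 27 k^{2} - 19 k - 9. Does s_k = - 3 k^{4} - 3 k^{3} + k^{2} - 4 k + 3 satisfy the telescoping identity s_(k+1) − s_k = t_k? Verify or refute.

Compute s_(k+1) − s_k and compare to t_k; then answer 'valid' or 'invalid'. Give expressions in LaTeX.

valid; difference matches t_k

s_(k+1) = -3*k**4 - 15*k**3 - 26*k**2 - 23*k - 6
s_(k+1) − s_k = -12*k**3 - 27*k**2 - 19*k - 9
(s_(k+1) − s_k) − t_k = 0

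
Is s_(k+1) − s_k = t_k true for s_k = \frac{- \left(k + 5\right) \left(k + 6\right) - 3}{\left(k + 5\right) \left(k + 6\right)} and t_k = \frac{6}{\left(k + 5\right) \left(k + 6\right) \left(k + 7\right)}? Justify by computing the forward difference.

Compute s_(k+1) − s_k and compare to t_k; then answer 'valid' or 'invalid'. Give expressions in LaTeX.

Valid — Δs_k = t_k.

s_(k+1) = (-(k + 6)*(k + 7) - 3)/((k + 6)*(k + 7))
s_(k+1) − s_k = 6/(k**3 + 18*k**2 + 107*k + 210)
(s_(k+1) − s_k) − t_k = 0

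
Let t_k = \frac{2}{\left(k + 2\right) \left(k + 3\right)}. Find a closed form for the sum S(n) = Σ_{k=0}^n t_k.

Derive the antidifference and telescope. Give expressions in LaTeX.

Step 1: r(k) = (k + 2)/(k + 4).
A = k + 2, B = k + 4, C = 1.
Solve (k + 2)·f(k+1) − (k + 3)·f(k) = 1.
Degrees (1,1,0) ⇒ d ≤ 1.
Coefficient equations give f(k) = k/2.
Get s_k = R·t_k = k/(k + 2) with R(k) = B(k−1)f(k)/C(k) = k*(k + 3)/2.
s_(k+1) − s_k = 2/(k**2 + 5*k + 6) = t_k.
Telescope: S(n) = s_(n+1) − s_(0) = (n + 1)/(n + 3) − (0) = (n + 1)/(n + 3).

S(n) = \frac{n + 1}{n + 3}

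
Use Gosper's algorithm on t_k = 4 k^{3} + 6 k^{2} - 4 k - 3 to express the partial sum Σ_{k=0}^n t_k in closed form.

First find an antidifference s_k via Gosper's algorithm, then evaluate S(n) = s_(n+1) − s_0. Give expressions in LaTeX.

Ratio r(k) = (4*k**3 + 18*k**2 + 20*k + 3)/(4*k**3 + 6*k**2 - 4*k - 3).
A = 1, B = 1, C = k**3 + 3*k**2/2 - k - 3/4.
Solve (1)·f(k+1) − (1)·f(k) = k**3 + 3*k**2/2 - k - 3/4.
d = 4 from the (0,0,3) case.
A polynomial solution: f(k) = k**2*(k - 2)*(k + 2)/4.
Then R = B(k−1)f/C = k**2*(k - 2)*(k + 2)/((2*k + 1)*(2*k**2 + 2*k - 3)), so s_k = R(k)·t_k = k**2*(k**2 - 4).
Verify: 4*k**3 + 6*k**2 - 4*k - 3 matches t_k.
Evaluate: s_(n+1) = n**4 + 4*n**3 + 2*n**2 - 4*n - 3; subtract s_(0) = 0 ⇒ S(n) = n**4 + 4*n**3 + 2*n**2 - 4*n - 3.

S(n) = n^{4} + 4 n^{3} + 2 n^{2} - 4 n - 3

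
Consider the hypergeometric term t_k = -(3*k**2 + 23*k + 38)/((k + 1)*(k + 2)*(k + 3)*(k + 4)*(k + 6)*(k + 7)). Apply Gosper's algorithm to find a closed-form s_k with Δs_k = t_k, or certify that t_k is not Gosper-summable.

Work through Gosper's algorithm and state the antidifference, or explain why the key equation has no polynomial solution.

Ratio r(k) = (k + 1)*(k + 6)*(23*k + 3*(k + 1)**2 + 61)/((k + 5)*(k + 8)*(3*k**2 + 23*k + 38)).
Normal form (A,B,C) = (k + 1, k + 8, k**3 + 38*k**2/3 + 51*k + 190/3).
Solve (k + 1)·f(k+1) − (k + 7)·f(k) = k**3 + 38*k**2/3 + 51*k + 190/3.
From deg A=1, deg B=1, deg C=3: d=6.
Match coefficients ⇒ f(k) = k*(k + 2)*(k + 4)*(k + 5)*(k**2 + 10*k + 27)/54.
So s_k = (B(k−1)f/C)·t_k = (k*(k + 2)*(k + 4)*(k + 7)*(k**2 + 10*k + 27)/(18*(3*k**2 + 23*k + 38)))·t_k = k*(-k**2 - 10*k - 27)/(18*(k**3 + 10*k**2 + 27*k + 18)).
Check: Δs_k = (-3*k**2 - 23*k - 38)/(k**6 + 23*k**5 + 207*k**4 + 925*k**3 + 2144*k**2 + 2412*k + 1008). ✓

s_k = k*(-k**2 - 10*k - 27)/(18*(k**3 + 10*k**2 + 27*k + 18))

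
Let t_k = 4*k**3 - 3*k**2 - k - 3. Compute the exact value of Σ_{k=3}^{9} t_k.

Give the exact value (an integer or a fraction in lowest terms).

Σ = 7161

Ratio r(k) = (4*k**3 + 9*k**2 + 5*k - 3)/(4*k**3 - 3*k**2 - k - 3).
Normal form (A,B,C) = (1, 1, k**3 - 3*k**2/4 - k/4 - 3/4).
Key eq: (1)·f(k+1) = (1)·f(k) + (k**3 - 3*k**2/4 - k/4 - 3/4).
Degrees (0,0,3) ⇒ d ≤ 4.
A polynomial solution: f(k) = k*(k**3 - 3*k**2 + 2*k - 3)/4.
Get s_k = R·t_k = k*(k**3 - 3*k**2 + 2*k - 3) with R(k) = B(k−1)f(k)/C(k) = k*(k**3 - 3*k**2 + 2*k - 3)/(4*k**3 - 3*k**2 - k - 3).
Δs = 4*k**3 - 3*k**2 - k - 3, as required.
Telescoping: Σ = s_(10) − s_(3) = 7170 − (9) = 7161.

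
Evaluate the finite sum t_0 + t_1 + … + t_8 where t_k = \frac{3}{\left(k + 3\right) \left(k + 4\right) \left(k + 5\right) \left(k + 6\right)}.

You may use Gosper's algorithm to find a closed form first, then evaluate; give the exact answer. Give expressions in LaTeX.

Σ = 59/3640

r(k) = (k + 3)/(k + 7) after simplifying.
A = k + 3, B = k + 7, C = 1.
Set up (k + 3)·f(k+1) − (k + 6)·f(k) − (1) = 0.
d = 3 from the (1,1,0) case.
Solve for f: f(k) = k*(k**2 + 12*k + 47)/180 (degree 3 ≤ 3).
Then R = B(k−1)f/C = k*(k + 6)*(k**2 + 12*k + 47)/180, so s_k = R(k)·t_k = k*(k**2 + 12*k + 47)/(60*(k + 3)*(k + 4)*(k + 5)).
Δs = 3/(k**4 + 18*k**3 + 119*k**2 + 342*k + 360), as required.
Σ_(k=0)^(8) t_k = s_(9) − s_(0) = 59/3640 − (0) = 59/3640.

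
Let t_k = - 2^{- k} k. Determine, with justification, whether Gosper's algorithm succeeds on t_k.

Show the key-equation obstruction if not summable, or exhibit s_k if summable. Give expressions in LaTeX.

t_(k+1)/t_k = (k + 1)/(2*k).
Gosper form: A/B · C(k+1)/C(k) with A=1/2, B=1, C=k.
Need (1/2)·f(k+1) − (1)·f(k) = k.
Degrees (0,0,1) ⇒ d ≤ 1.
Solving with deg f ≤ 1: f(k) = -2*(k + 1).
So s_k = (B(k−1)f/C)·t_k = (-2*(k + 1)/k)·t_k = 2**(1 - k)*(k + 1).
Δs = -k/2**k, as required.

Yes. s_k = 2^{1 - k} \left(k + 1\right).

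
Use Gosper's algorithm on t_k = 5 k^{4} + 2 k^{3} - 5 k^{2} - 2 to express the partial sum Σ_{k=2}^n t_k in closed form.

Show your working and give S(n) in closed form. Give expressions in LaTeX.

Ratio r(k) = k*(5*k**3 + 22*k**2 + 31*k + 16)/(5*k**4 + 2*k**3 - 5*k**2 - 2).
Factor: A=1; B=1; C=k**4 + 2*k**3/5 - k**2 - 2/5.
Set up (1)·f(k+1) − (1)·f(k) − (k**4 + 2*k**3/5 - k**2 - 2/5) = 0.
Degrees (0,0,4) ⇒ d ≤ 5.
Match coefficients ⇒ f(k) = k*(k**4 - 2*k**3 - k**2 + 3*k - 3)/5.
So s_k = (B(k−1)f/C)·t_k = (k*(k**4 - 2*k**3 - k**2 + 3*k - 3)/((k - 1)*(5*k**3 + 7*k**2 + 2*k + 2)))·t_k = k*(k**4 - 2*k**3 - k**2 + 3*k - 3).
Verify: 5*k**4 + 2*k**3 - 5*k**2 - 2 matches t_k.
Σ_(k=2)^n t_k = s_(n+1) − s_(2) = (n**5 + 3*n**4 + n**3 - 2*n**2 - 3*n - 2) − (-2), i.e. n*(n**4 + 3*n**3 + n**2 - 2*n - 3).

S(n) = n \left(n^{4} + 3 n^{3} + n^{2} - 2 n - 3\right)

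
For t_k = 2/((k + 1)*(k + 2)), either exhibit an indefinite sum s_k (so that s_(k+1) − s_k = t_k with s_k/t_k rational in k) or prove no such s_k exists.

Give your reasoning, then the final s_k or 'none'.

Step 1: r(k) = (k + 1)/(k + 3).
Normal form (A,B,C) = (k + 1, k + 3, 1).
Need (k + 1)·f(k+1) − (k + 2)·f(k) = 1.
d = 1 from the (1,1,0) case.
Solve for f: f(k) = k (degree 1 ≤ 1).
Then R = B(k−1)f/C = k*(k + 2), so s_k = R(k)·t_k = 2*k/(k + 1).
Verify: 2/(k**2 + 3*k + 2) matches t_k.

s_k = 2*k/(k + 1)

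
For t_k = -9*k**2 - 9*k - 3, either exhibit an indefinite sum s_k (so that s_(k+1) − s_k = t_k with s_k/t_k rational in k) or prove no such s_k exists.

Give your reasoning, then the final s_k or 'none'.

Compute t_(k+1)/t_k: get (3*k**2 + 9*k + 7)/(3*k**2 + 3*k + 1).
Gosper form: A/B · C(k+1)/C(k) with A=1, B=1, C=k**2 + k + 1/3.
Need (1)·f(k+1) − (1)·f(k) = k**2 + k + 1/3.
deg f ≤ 3 (via 0,0,2).
Solve for f: f(k) = k**3/3 (degree 3 ≤ 3).
Certificate R = B(k−1)f/C = k**3/(3*k**2 + 3*k + 1) gives s_k = -3*k**3.
Verify: 3*k**3 - 3*(k + 1)**3 matches t_k.

s_k = -3*k**3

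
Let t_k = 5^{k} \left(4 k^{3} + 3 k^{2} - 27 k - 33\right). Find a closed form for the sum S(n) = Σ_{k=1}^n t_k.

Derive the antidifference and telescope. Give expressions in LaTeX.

S(n) = 5 \cdot 5^{n} n^{3} - 30 \cdot 5^{n} n - 35 \cdot 5^{n} + 35

t_(k+1)/t_k = 5*(4*k**3 + 15*k**2 - 9*k - 53)/(4*k**3 + 3*k**2 - 27*k - 33).
Factor: A=5; B=1; C=k**3 + 3*k**2/4 - 27*k/4 - 33/4.
Need (5)·f(k+1) − (1)·f(k) = k**3 + 3*k**2/4 - 27*k/4 - 33/4.
From deg A=0, deg B=0, deg C=3: d=3.
Match coefficients ⇒ f(k) = (k**3 - 3*k**2 - 3*k - 2)/4.
R(k) = B(k−1)·f(k)/C(k) = (k**3 - 3*k**2 - 3*k - 2)/(4*k**3 + 3*k**2 - 27*k - 33); s_k = R·t_k = 5**k*(k**3 - 3*k**2 - 3*k - 2).
Δs = 5**k*(4*k**3 + 3*k**2 - 27*k - 33), as required.
Telescope: S(n) = s_(n+1) − s_(1) = 5**(n + 1)*(n**3 - 6*n - 7) − (-35) = 5*5**n*n**3 - 30*5**n*n - 35*5**n + 35.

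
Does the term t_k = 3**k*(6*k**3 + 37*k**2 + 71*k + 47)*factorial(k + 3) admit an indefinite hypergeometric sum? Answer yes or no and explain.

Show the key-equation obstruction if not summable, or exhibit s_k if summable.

t_(k+1)/t_k = 3*(6*k**4 + 79*k**3 + 383*k**2 + 813*k + 644)/(6*k**3 + 37*k**2 + 71*k + 47).
A = 3*k + 12, B = 1, C = k**3 + 37*k**2/6 + 71*k/6 + 47/6.
f must satisfy (3*k + 12)·f(k+1) − (1)·f(k) = k**3 + 37*k**2/6 + 71*k/6 + 47/6.
Bound: deg f ≤ 2.
Solve for f: f(k) = (2*k**2 + k + 1)/6 (degree 2 ≤ 2).
So s_k = (B(k−1)f/C)·t_k = ((2*k**2 + k + 1)/(6*k**3 + 37*k**2 + 71*k + 47))·t_k = 3**k*(2*k**2 + k + 1)*factorial(k + 3).
Check: Δs_k = 3**k*(6*k**3 + 37*k**2 + 71*k + 47)*factorial(k + 3). ✓

Yes. s_k = 3**k*(2*k**2 + k + 1)*factorial(k + 3).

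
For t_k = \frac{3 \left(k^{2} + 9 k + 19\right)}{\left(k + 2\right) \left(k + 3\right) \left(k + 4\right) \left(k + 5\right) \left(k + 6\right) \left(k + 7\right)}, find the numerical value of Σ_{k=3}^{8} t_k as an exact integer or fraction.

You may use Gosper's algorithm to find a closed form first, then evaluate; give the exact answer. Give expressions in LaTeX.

Σ = 122/45045

The ratio is (k + 2)*(9*k + (k + 1)**2 + 28)/((k + 8)*(k**2 + 9*k + 19)).
Take A(k)=k + 2, B(k)=k + 8, C(k)=k**2 + 9*k + 19.
Key eq: (k + 2)·f(k+1) = (k + 7)·f(k) + (k**2 + 9*k + 19).
d = 5 from the (1,1,2) case.
Solve for f: f(k) = k*(k + 3)*(k + 5)*(k**2 + 12*k + 44)/144 (degree 5 ≤ 5).
Get s_k = R·t_k = k*(k**2 + 12*k + 44)/(48*(k**3 + 12*k**2 + 44*k + 48)) with R(k) = B(k−1)f(k)/C(k) = k*(k + 3)*(k + 5)*(k + 7)*(k**2 + 12*k + 44)/(144*(k**2 + 9*k + 19)).
Δs = 3*(k**2 + 9*k + 19)/(k**6 + 27*k**5 + 295*k**4 + 1665*k**3 + 5104*k**2 + 8028*k + 5040), as required.
Σ_(k=3)^(8) t_k = s_(9) − s_(3) = 233/11440 − (89/5040) = 122/45045.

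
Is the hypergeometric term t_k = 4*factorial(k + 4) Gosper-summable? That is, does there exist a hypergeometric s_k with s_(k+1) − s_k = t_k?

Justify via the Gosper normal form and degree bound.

The ratio is k + 5.
Take A(k)=k + 5, B(k)=1, C(k)=1.
Key eq: (k + 5)·f(k+1) = (1)·f(k) + (1).
From deg A=1, deg B=0, deg C=0: d=-1.
Negative degree bound (-1): no f exists, t_k not Gosper-summable.

No. Not Gosper-summable.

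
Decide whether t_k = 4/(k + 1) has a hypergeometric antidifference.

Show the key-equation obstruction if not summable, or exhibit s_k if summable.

No — key equation has no polynomial f.

Compute t_(k+1)/t_k: get (k + 1)/(k + 2).
Factor: A=k + 1; B=k + 2; C=1.
f must satisfy (k + 1)·f(k+1) − (k + 1)·f(k) = 1.
Bound: deg f ≤ 0.
Write f(k) = c0. Then LHS − RHS = -1, requiring -1 = 0: contradictory. No certificate.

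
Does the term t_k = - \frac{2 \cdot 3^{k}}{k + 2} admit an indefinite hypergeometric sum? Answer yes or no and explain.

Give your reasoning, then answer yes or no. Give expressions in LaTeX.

t_(k+1)/t_k = 3*(k + 2)/(k + 3).
Take A(k)=3*k + 6, B(k)=k + 3, C(k)=1.
Key eq: (3*k + 6)·f(k+1) = (k + 2)·f(k) + (1).
Degrees (1,1,0) ⇒ d ≤ -1.
Negative degree bound (-1): no f exists, t_k not Gosper-summable.

No — negative degree bound, so no certificate f.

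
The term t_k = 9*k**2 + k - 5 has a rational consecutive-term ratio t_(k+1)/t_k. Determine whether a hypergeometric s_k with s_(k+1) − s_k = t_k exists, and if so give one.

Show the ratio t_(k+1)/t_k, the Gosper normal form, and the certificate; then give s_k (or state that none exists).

s_k = k*(3*k**2 - 4*k - 4)

Compute t_(k+1)/t_k: get (k + 9*(k + 1)**2 - 4)/(9*k**2 + k - 5).
A = 1, B = 1, C = k**2 + k/9 - 5/9.
Solve (1)·f(k+1) − (1)·f(k) = k**2 + k/9 - 5/9.
Degrees (0,0,2) ⇒ d ≤ 3.
A polynomial solution: f(k) = k*(k - 2)*(3*k + 2)/9.
Certificate R = B(k−1)f/C = k*(k - 2)*(3*k + 2)/(9*k**2 + k - 5) gives s_k = k*(3*k**2 - 4*k - 4).
s_(k+1) − s_k = 9*k**2 + k - 5 = t_k.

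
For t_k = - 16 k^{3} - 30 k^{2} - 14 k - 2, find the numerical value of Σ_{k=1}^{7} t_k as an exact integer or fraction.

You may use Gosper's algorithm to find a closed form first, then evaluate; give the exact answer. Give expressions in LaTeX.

Σ = -17150

Ratio r(k) = (8*k**3 + 39*k**2 + 61*k + 31)/(8*k**3 + 15*k**2 + 7*k + 1).
A = 1, B = 1, C = k**3 + 15*k**2/8 + 7*k/8 + 1/8.
Key eq: (1)·f(k+1) = (1)·f(k) + (k**3 + 15*k**2/8 + 7*k/8 + 1/8).
d = 4 from the (0,0,3) case.
A polynomial solution: f(k) = k**2*(2*k**2 + k - 2)/8.
Certificate R = B(k−1)f/C = k**2*(2*k**2 + k - 2)/(8*k**3 + 15*k**2 + 7*k + 1) gives s_k = 2*k**2*(-2*k**2 - k + 2).
Verify: -16*k**3 - 30*k**2 - 14*k - 2 matches t_k.
Sum = s_(8) − s_(1); s_(8) = -17152, s_(1) = -2 ⇒ -17150.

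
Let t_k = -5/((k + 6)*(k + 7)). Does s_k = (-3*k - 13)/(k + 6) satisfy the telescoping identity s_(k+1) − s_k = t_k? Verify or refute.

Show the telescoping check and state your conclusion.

valid (s_(k+1) − s_k reduces to t_k)

s_(k+1) = (-3*k - 16)/(k + 7)
s_(k+1) − s_k = -5/(k**2 + 13*k + 42)
(s_(k+1) − s_k) − t_k = 0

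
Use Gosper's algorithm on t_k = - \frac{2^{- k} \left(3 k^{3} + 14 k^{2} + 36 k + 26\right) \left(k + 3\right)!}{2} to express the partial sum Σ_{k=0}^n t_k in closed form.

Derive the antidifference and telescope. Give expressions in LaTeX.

S(n) = \frac{2^{- n} \left(36 \cdot 2^{n} - 3 n^{6} n! - 38 n^{5} n! - 193 n^{4} n! - 510 n^{3} n! - 752 n^{2} n! - 592 n n! - 192 n!\right)}{2}

t_(k+1)/t_k = (3*k**4 + 35*k**3 + 165*k**2 + 371*k + 316)/(2*(3*k**3 + 14*k**2 + 36*k + 26)).
Normal form (A,B,C) = (k/2 + 2, 1, k**3 + 14*k**2/3 + 12*k + 26/3).
f must satisfy (k/2 + 2)·f(k+1) − (1)·f(k) = k**3 + 14*k**2/3 + 12*k + 26/3.
Degrees (1,0,3) ⇒ d ≤ 2.
Solving with deg f ≤ 2: f(k) = 2*(3*k**2 + 2*k + 3)/3.
Get s_k = R·t_k = -(3*k**2 + 2*k + 3)*factorial(k + 3)/2**k with R(k) = B(k−1)f(k)/C(k) = 2*(3*k**2 + 2*k + 3)/(3*k**3 + 14*k**2 + 36*k + 26).
Check: Δs_k = -(3*k**3 + 14*k**2 + 36*k + 26)*factorial(k + 3)/(2*2**k). ✓
Σ_(k=0)^n t_k = s_(n+1) − s_(0) = (-2**(-n - 1)*(3*n**2 + 8*n + 8)*factorial(n + 4)) − (-18), i.e. (36*2**n - 3*n**6*factorial(n) - 38*n**5*factorial(n) - 193*n**4*factorial(n) - 510*n**3*factorial(n) - 752*n**2*factorial(n) - 592*n*factorial(n) - 192*factorial(n))/(2*2**n).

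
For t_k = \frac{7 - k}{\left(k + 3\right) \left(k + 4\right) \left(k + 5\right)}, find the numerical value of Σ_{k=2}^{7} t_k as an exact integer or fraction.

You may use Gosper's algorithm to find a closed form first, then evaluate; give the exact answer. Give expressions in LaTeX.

Step 1: r(k) = (k - 6)*(k + 3)/((k - 7)*(k + 6)).
Gosper form: A/B · C(k+1)/C(k) with A=k + 3, B=k + 6, C=k - 7.
Key eq: (k + 3)·f(k+1) = (k + 5)·f(k) + (k - 7).
Bound: deg f ≤ 2.
Match coefficients ⇒ f(k) = -k*(k + 13)/6.
Certificate R = B(k−1)f/C = -k*(k + 5)*(k + 13)/(6*(k - 7)) gives s_k = k*(k + 13)/(6*(k + 3)*(k + 4)).
Check: Δs_k = (7 - k)/(k**3 + 12*k**2 + 47*k + 60). ✓
Σ_(k=2)^(7) t_k = s_(8) − s_(2) = 7/33 − (1/6) = 1/22.

Σ = 1/22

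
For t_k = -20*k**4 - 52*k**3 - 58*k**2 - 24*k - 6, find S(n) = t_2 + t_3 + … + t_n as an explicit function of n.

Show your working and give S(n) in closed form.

The ratio is (10*k**4 + 66*k**3 + 167*k**2 + 188*k + 80)/(10*k**4 + 26*k**3 + 29*k**2 + 12*k + 3).
Factor: A=1; B=1; C=k**4 + 13*k**3/5 + 29*k**2/10 + 6*k/5 + 3/10.
f must satisfy (1)·f(k+1) − (1)·f(k) = k**4 + 13*k**3/5 + 29*k**2/10 + 6*k/5 + 3/10.
Bound: deg f ≤ 5.
Coefficient equations give f(k) = k*(4*k**4 + 3*k**3 - 4*k + 3)/20.
R(k) = B(k−1)·f(k)/C(k) = k*(4*k**4 + 3*k**3 - 4*k + 3)/(2*(10*k**4 + 26*k**3 + 29*k**2 + 12*k + 3)); s_k = R·t_k = k*(-4*k**4 - 3*k**3 + 4*k - 3).
Δs = -20*k**4 - 52*k**3 - 58*k**2 - 24*k - 6, as required.
Telescope: S(n) = s_(n+1) − s_(2) = -4*n**5 - 23*n**4 - 52*n**3 - 54*n**2 - 27*n - 6 − (-166) = -4*n**5 - 23*n**4 - 52*n**3 - 54*n**2 - 27*n + 160.

S(n) = -4*n**5 - 23*n**4 - 52*n**3 - 54*n**2 - 27*n + 160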